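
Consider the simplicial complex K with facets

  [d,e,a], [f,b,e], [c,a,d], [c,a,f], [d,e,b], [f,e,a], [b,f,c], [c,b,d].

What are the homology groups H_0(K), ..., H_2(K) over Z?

H_0 ≅ Z,  H_1 = 0,  H_2 ≅ Z.

K has 6 vertices, 12 edges, 8 triangles.
rank ∂_0 = 0, rank ∂_1 = 5 ⇒ b_0 = 6 − 0 − 5 = 1; all invariant factors of ∂_1 are 1 so no torsion. So H_0 ≅ Z.
rank ∂_1 = 5, rank ∂_2 = 7 ⇒ b_1 = 12 − 5 − 7 = 0; all invariant factors of ∂_2 are 1 so no torsion. So H_1 ≅ 0.
rank ∂_2 = 7, rank ∂_3 = 0 ⇒ b_2 = 8 − 7 − 0 = 1. So H_2 ≅ Z.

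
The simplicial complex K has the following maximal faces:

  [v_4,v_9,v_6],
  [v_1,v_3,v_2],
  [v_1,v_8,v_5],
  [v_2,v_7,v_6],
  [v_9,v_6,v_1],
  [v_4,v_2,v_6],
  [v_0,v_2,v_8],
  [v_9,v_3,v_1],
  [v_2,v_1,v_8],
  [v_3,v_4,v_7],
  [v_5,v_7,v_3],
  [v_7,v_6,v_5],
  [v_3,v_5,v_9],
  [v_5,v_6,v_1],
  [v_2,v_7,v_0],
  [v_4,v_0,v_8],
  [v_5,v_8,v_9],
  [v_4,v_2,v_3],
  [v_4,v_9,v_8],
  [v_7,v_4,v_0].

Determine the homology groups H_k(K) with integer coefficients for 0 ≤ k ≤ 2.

H_0 = Z,  H_1 = Z × Z/2,  H_2 = 0.

Fix the vertex order v_0 < v_1 < v_2 < v_3 < v_4 < v_5 < v_6 < v_7 < v_8 < v_9 and write every simplex with vertices in increasing order. Then dim K = 2 and the simplices of K are:

  0-simplices (10): [v_0], [v_1], [v_2], [v_3], [v_4], [v_5], [v_6], [v_7], [v_8], [v_9]
  1-simplices (30): (30 of them)
  2-simplices (20): (20 of them)

Hence C_0 ≅ Z^10, C_1 ≅ Z^30, C_2 ≅ Z^20.

The boundary map ∂_1: C_1 → C_0 sends each edge [p,q] (with p < q) to q − p.
The 10×30 boundary matrix has rank 9 and Smith normal form diag(1,1,1,1,1,1,1,1,1).

Boundary ∂_2: C_2 → C_1 maps a triangle to the signed sum of its edges. For instance
  ∂[v_5,v_8,v_9] = [v_8,v_9] − [v_5,v_9] + [v_5,v_8],
  ∂[v_4,v_6,v_9] = [v_6,v_9] − [v_4,v_9] + [v_4,v_6].
The 30×20 boundary matrix has rank 20 and Smith normal form diag(1,1,1,1,1,1,1,1,1,1,1,1,1,1,1,1,1,1,1,2).

From H_k ≅ ker(∂_k) / im(∂_{k+1}) we obtain:

  H_0: rank C_0 − rank ∂_1 = 10 − 9 = 1, and the invariant factors of ∂_1 are all 1, so H_0 = Z.
  H_1: rank ker ∂_1 − rank ∂_2 = (30 − 9) − 20 = 1, and ∂_2 has invariant factor 2 > 1, so H_1 = Z × Z/2.
  H_2: rank ker ∂_2 − rank ∂_3 = (20 − 20) − 0 = 0, and there is no ∂_3, so H_2 = 0.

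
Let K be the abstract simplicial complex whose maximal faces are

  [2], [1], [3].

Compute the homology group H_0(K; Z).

Take the total order 1 < 2 < 3 on the vertex set. Then K (dimension 0) consists of the simplices:

  0-simplices (3): [1], [2], [3]

so the chain groups are C_0 ≅ Z^3.

Computing H_k = (kernel of ∂_k) / (image of ∂_{k+1}):

  H_0: rank C_0 − rank ∂_1 = 3 − 0 = 3, and there is no ∂_1, so H_0 = Z^3.

H_0 = Z^3.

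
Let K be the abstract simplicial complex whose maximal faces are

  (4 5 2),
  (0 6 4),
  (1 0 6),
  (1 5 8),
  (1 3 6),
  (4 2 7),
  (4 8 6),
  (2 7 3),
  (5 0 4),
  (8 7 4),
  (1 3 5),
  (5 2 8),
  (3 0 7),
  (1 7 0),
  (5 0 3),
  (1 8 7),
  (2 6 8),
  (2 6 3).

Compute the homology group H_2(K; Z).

H_2 = 0.

K has 9 vertices, 27 edges, 18 triangles.
rank ∂_2 = 18, rank ∂_3 = 0 ⇒ b_2 = 18 − 18 − 0 = 0. So H_2 = 0.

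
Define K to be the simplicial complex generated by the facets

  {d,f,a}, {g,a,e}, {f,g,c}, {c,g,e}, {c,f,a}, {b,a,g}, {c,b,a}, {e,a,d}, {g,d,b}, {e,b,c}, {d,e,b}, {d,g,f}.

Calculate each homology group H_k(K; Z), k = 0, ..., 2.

Fix the vertex order a < b < c < d < e < f < g and write every simplex with vertices in increasing order. Then dim K = 2 and the simplices of K are:

  0-simplices (7): a, b, c, d, e, f, g
  1-simplices (18): ab, ac, ad, ae, af, ag, bc, bd, be, bg, ce, cf, cg, de, df, dg, eg, fg
  2-simplices (12): abc, abg, acf, ade, adf, aeg, bce, bde, bdg, ceg, cfg, dfg

Hence C_0 ≅ Z^7, C_1 ≅ Z^18, C_2 ≅ Z^12.

The boundary map ∂_1: C_1 → C_0 sends each edge [p,q] (with p < q) to q − p. For instance
  ∂be = e − b.
This gives a 7×18 integer matrix of rank 6; reducing to Smith normal form yields diagonal entries (1,1,1,1,1,1).

Boundary ∂_2: C_2 → C_1 sends each 2-simplex [p,q,r] to [q,r] − [p,r] + [p,q]. For instance
  ∂cfg = fg − cg + cf,
  ∂aeg = eg − ag + ae.
The resulting 18×12 matrix has rank 12, and its Smith normal form has invariant factors (1,1,1,1,1,1,1,1,1,1,1,2).

Computing H_k = (kernel of ∂_k) / (image of ∂_{k+1}):

  H_0: rank C_0 − rank ∂_1 = 7 − 6 = 1, and the invariant factors of ∂_1 are all 1, so H_0 = Z.
  H_1: rank ker ∂_1 − rank ∂_2 = (18 − 6) − 12 = 0, and ∂_2 has invariant factor 2 > 1, so H_1 = Z/2.
  H_2: rank ker ∂_2 − rank ∂_3 = (12 − 12) − 0 = 0, and there is no ∂_3, so H_2 = 0.

As a check, the Euler characteristic is 7 − 18 + 12 = 1, which agrees with 1 − 0 + 0 = 1.

H_0 ≅ Z,  H_1 ≅ Z/2,  H_2 = 0.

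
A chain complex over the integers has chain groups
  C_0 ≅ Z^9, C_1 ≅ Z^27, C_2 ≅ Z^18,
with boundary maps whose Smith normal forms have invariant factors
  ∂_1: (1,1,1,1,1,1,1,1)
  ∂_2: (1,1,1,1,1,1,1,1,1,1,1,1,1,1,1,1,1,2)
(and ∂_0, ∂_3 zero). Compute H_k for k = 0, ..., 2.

H_0 = Z,  H_1 = Z ⊕ Z/2,  H_2 = 0.

H_0: b_0 = 9 − 0 − 8 = 1; torsion from ∂_1 factors > 1: none. So H_0 = Z.
H_1: b_1 = 27 − 8 − 18 = 1; torsion from ∂_2 factors > 1: [2]. So H_1 = Z ⊕ Z/2.
H_2: b_2 = 18 − 18 − 0 = 0; torsion from ∂_3 factors > 1: none. So H_2 = 0.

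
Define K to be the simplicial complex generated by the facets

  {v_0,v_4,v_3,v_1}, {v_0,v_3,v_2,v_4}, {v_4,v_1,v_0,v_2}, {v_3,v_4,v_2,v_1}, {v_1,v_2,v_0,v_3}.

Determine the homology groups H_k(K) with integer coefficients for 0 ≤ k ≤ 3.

H_0 ≅ Z,  H_1 = 0,  H_2 = 0,  H_3 ≅ Z.

Take the total order v_0 < v_1 < v_2 < v_3 < v_4 on the vertex set. Then K (dimension 3) consists of the simplices:

  0-simplices (5): [v_0], [v_1], [v_2], [v_3], [v_4]
  1-simplices (10): [v_0,v_1], [v_0,v_2], [v_0,v_3], [v_0,v_4], [v_1,v_2], [v_1,v_3], [v_1,v_4], [v_2,v_3], [v_2,v_4], [v_3,v_4]
  2-simplices (10): [v_0,v_1,v_2], [v_0,v_1,v_3], [v_0,v_1,v_4], [v_0,v_2,v_3], [v_0,v_2,v_4], [v_0,v_3,v_4], [v_1,v_2,v_3], [v_1,v_2,v_4], [v_1,v_3,v_4], [v_2,v_3,v_4]
  3-simplices (5): [v_0,v_1,v_2,v_3], [v_0,v_1,v_2,v_4], [v_0,v_1,v_3,v_4], [v_0,v_2,v_3,v_4], [v_1,v_2,v_3,v_4]

Hence C_0 ≅ Z^5, C_1 ≅ Z^10, C_2 ≅ Z^10, C_3 ≅ Z^5.

The boundary map ∂_1: C_1 → C_0 maps an edge to its endpoints' difference, ∂[p,q] = q − p. For instance
  ∂[v_0,v_2] = [v_2] − [v_0].
The resulting 5×10 matrix has rank 4, and its Smith normal form has invariant factors (1,1,1,1).

∂_2: C_2 → C_1 acts by ∂[p,q,r] = [q,r] − [p,r] + [p,q]. For instance
  ∂[v_0,v_1,v_3] = [v_1,v_3] − [v_0,v_3] + [v_0,v_1],
  ∂[v_2,v_3,v_4] = [v_3,v_4] − [v_2,v_4] + [v_2,v_3].
This gives a 10×10 integer matrix of rank 6; reducing to Smith normal form yields diagonal entries (1,1,1,1,1,1).

∂_3: C_3 → C_2 sends each 3-simplex σ to the alternating sum Σ_i (−1)^i (σ with its i-th vertex removed). For instance
  ∂[v_1,v_2,v_3,v_4] = [v_2,v_3,v_4] − [v_1,v_3,v_4] + [v_1,v_2,v_4] − [v_1,v_2,v_3],
  ∂[v_0,v_1,v_3,v_4] = [v_1,v_3,v_4] − [v_0,v_3,v_4] + [v_0,v_1,v_4] − [v_0,v_1,v_3].
The 10×5 boundary matrix has rank 4 and Smith normal form diag(1,1,1,1).

From H_k ≅ ker(∂_k) / im(∂_{k+1}) we obtain:

  H_0: rank C_0 − rank ∂_1 = 5 − 4 = 1, and the invariant factors of ∂_1 are all 1, so H_0 = Z.
  H_1: rank ker ∂_1 − rank ∂_2 = (10 − 4) − 6 = 0, and the invariant factors of ∂_2 are all 1, so H_1 = 0.
  H_2: rank ker ∂_2 − rank ∂_3 = (10 − 6) − 4 = 0, and the invariant factors of ∂_3 are all 1, so H_2 = 0.
  H_3: rank ker ∂_3 − rank ∂_4 = (5 − 4) − 0 = 1, and there is no ∂_4, so H_3 = Z.

(K is a triangulation of the 3-sphere S^3.)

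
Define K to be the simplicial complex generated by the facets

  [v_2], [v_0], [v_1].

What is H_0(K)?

We work with the vertex ordering v_0 < v_1 < v_2. The simplices of K, each written with vertices in increasing order, are:

  0-simplices (3): [v_0], [v_1], [v_2]

so the chain groups are C_0 ≅ Z^3.

From H_k ≅ ker(∂_k) / im(∂_{k+1}) we obtain:

  H_0: rank C_0 − rank ∂_1 = 3 − 0 = 3, and there is no ∂_1, so H_0 = Z^3.

H_0 = Z^3.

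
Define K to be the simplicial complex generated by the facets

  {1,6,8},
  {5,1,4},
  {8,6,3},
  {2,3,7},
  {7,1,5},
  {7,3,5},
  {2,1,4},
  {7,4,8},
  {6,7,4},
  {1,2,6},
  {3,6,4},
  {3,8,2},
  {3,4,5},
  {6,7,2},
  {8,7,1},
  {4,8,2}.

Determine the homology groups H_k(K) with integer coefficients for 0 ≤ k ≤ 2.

We work with the vertex ordering 1 < 2 < 3 < 4 < 5 < 6 < 7 < 8. The simplices of K, each written with vertices in increasing order, are:

  0-simplices (8): [1], [2], [3], [4], [5], [6], [7], [8]
  1-simplices (24): (24 of them)
  2-simplices (16): [1,2,4], [1,2,6], [1,4,5], [1,5,7], [1,6,8], [1,7,8], [2,3,7], [2,3,8], [2,4,8], [2,6,7], [3,4,5], [3,4,6], [3,5,7], [3,6,8], [4,6,7], [4,7,8]

Hence C_0 ≅ Z^8, C_1 ≅ Z^24, C_2 ≅ Z^16.

Boundary ∂_1: C_1 → C_0 is given by ∂[p,q] = [q] − [p].
The resulting 8×24 matrix has rank 7, and its Smith normal form has invariant factors (1,1,1,1,1,1,1).

Boundary ∂_2: C_2 → C_1 sends each 2-simplex [p,q,r] to [q,r] − [p,r] + [p,q]. For instance
  ∂[1,6,8] = [6,8] − [1,8] + [1,6],
  ∂[1,5,7] = [5,7] − [1,7] + [1,5].
The resulting 24×16 matrix has rank 15, and its Smith normal form has invariant factors (1,1,1,1,1,1,1,1,1,1,1,1,1,1,1).

Computing H_k = (kernel of ∂_k) / (image of ∂_{k+1}):

  H_0: rank C_0 − rank ∂_1 = 8 − 7 = 1, and the invariant factors of ∂_1 are all 1, so H_0 ≅ Z.
  H_1: rank ker ∂_1 − rank ∂_2 = (24 − 7) − 15 = 2, and the invariant factors of ∂_2 are all 1, so H_1 ≅ Z^2.
  H_2: rank ker ∂_2 − rank ∂_3 = (16 − 15) − 0 = 1, and there is no ∂_3, so H_2 ≅ Z.

As a check, the Euler characteristic is 8 − 24 + 16 = 0, which agrees with 1 − 2 + 1 = 0.

H_0 ≅ Z,  H_1 ≅ Z^2,  H_2 ≅ Z.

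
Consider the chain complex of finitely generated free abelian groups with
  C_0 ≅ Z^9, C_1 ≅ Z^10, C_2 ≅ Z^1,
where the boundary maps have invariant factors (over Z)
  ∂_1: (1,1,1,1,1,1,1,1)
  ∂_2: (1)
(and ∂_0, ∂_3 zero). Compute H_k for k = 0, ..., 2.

H_0 ≅ Z,  H_1 ≅ Z,  H_2 = 0.

H_0: b_0 = 9 − 0 − 8 = 1; torsion from ∂_1 factors > 1: none. So H_0 ≅ Z.
H_1: b_1 = 10 − 8 − 1 = 1; torsion from ∂_2 factors > 1: none. So H_1 ≅ Z.
H_2: b_2 = 1 − 1 − 0 = 0; torsion from ∂_3 factors > 1: none. So H_2 ≅ 0.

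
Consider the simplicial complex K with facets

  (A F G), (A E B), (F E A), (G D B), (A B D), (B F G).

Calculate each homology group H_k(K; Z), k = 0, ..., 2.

Order the vertices as A < B < D < E < F < G. Listing each simplex with vertices in this order, K has dimension 2 with simplices:

  0-simplices (6): A, B, D, E, F, G
  1-simplices (12): AB, AD, AE, AF, AG, BD, BE, BF, BG, DG, EF, FG
  2-simplices (6): ABD, ABE, AEF, AFG, BDG, BFG

Hence C_0 ≅ Z^6, C_1 ≅ Z^12, C_2 ≅ Z^6.

∂_1: C_1 → C_0 maps an edge to its endpoints' difference, ∂[p,q] = q − p. For instance
  ∂FG = G − F.
This gives a 6×12 integer matrix of rank 5; reducing to Smith normal form yields diagonal entries (1,1,1,1,1).

Boundary ∂_2: C_2 → C_1 maps a triangle to the signed sum of its edges. For instance
  ∂AFG = FG − AG + AF,
  ∂ABD = BD − AD + AB.
The 12×6 boundary matrix has rank 6 and Smith normal form diag(1,1,1,1,1,1).

Reading off H_k = ker ∂_k / im ∂_{k+1}:

  H_0: rank C_0 − rank ∂_1 = 6 − 5 = 1, and the invariant factors of ∂_1 are all 1, so H_0 ≅ Z.
  H_1: rank ker ∂_1 − rank ∂_2 = (12 − 5) − 6 = 1, and the invariant factors of ∂_2 are all 1, so H_1 ≅ Z.
  H_2: rank ker ∂_2 − rank ∂_3 = (6 − 6) − 0 = 0, and there is no ∂_3, so H_2 ≅ 0.

H_0 ≅ Z,  H_1 ≅ Z,  H_2 = 0.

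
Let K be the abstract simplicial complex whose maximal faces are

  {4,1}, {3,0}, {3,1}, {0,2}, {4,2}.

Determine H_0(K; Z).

Fix the vertex order 0 < 1 < 2 < 3 < 4 and write every simplex with vertices in increasing order. Then dim K = 1 and the simplices of K are:

  0-simplices (5): [0], [1], [2], [3], [4]
  1-simplices (5): [0,2], [0,3], [1,3], [1,4], [2,4]

giving chain groups C_0 ≅ Z^5, C_1 ≅ Z^5.

∂_1: C_1 → C_0 maps an edge to its endpoints' difference, ∂[p,q] = q − p. For instance
  ∂[2,4] = [4] − [2].
As a 5×5 matrix over Z this has rank 4, with invariant factors (1,1,1,1).

From H_k ≅ ker(∂_k) / im(∂_{k+1}) we obtain:

  H_0: rank C_0 − rank ∂_1 = 5 − 4 = 1, and the invariant factors of ∂_1 are all 1, so H_0 ≅ Z.

H_0 ≅ Z.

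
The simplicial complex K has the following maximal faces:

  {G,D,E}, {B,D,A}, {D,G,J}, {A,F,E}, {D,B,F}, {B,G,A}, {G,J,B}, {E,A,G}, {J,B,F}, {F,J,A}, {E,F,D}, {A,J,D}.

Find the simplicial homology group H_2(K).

H_2 = 0.

Order the vertices as A < B < D < E < F < G < J. Listing each simplex with vertices in this order, K has dimension 2 with simplices:

  0-simplices (7): A, B, D, E, F, G, J
  1-simplices (18): AB, AD, AE, AF, AG, AJ, BD, BF, BG, BJ, DE, DF, DG, DJ, EF, EG, FJ, GJ
  2-simplices (12): ABD, ABG, ADJ, AEF, AEG, AFJ, BDF, BFJ, BGJ, DEF, DEG, DGJ

Hence C_0 ≅ Z^7, C_1 ≅ Z^18, C_2 ≅ Z^12.

Boundary ∂_1: C_1 → C_0 sends each edge [p,q] (with p < q) to q − p. For instance
  ∂AB = B − A.
The resulting 7×18 matrix has rank 6, and its Smith normal form has invariant factors (1,1,1,1,1,1).

∂_2: C_2 → C_1 sends each 2-simplex [p,q,r] to [q,r] − [p,r] + [p,q]. For instance
  ∂ADJ = DJ − AJ + AD,
  ∂BDF = DF − BF + BD.
This gives a 18×12 integer matrix of rank 12; reducing to Smith normal form yields diagonal entries (1,1,1,1,1,1,1,1,1,1,1,2).

Reading off H_k = ker ∂_k / im ∂_{k+1}:

  H_2: rank ker ∂_2 − rank ∂_3 = (12 − 12) − 0 = 0, and there is no ∂_3, so H_2 ≅ 0.

(K is a triangulation of the real projective plane RP^2.)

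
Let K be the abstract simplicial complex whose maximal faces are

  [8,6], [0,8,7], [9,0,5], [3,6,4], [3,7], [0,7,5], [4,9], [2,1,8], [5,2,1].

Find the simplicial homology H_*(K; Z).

Fix the vertex order 0 < 1 < 2 < 3 < 4 < 5 < 6 < 7 < 8 < 9 and write every simplex with vertices in increasing order. Then dim K = 2 and the simplices of K are:

  0-simplices (10): [0], [1], [2], [3], [4], [5], [6], [7], [8], [9]
  1-simplices (18): [0,5], [0,7], [0,8], [0,9], [1,2], [1,5], [1,8], [2,5], [2,8], [3,4], [3,6], [3,7], [4,6], [4,9], [5,7], [5,9], [6,8], [7,8]
  2-simplices (6): [0,5,7], [0,5,9], [0,7,8], [1,2,5], [1,2,8], [3,4,6]

Hence C_0 ≅ Z^10, C_1 ≅ Z^18, C_2 ≅ Z^6.

The boundary map ∂_1: C_1 → C_0 maps an edge to its endpoints' difference, ∂[p,q] = q − p.
This gives a 10×18 integer matrix of rank 9; reducing to Smith normal form yields diagonal entries (1,1,1,1,1,1,1,1,1).

∂_2: C_2 → C_1 maps a triangle to the signed sum of its edges. For instance
  ∂[1,2,5] = [2,5] − [1,5] + [1,2],
  ∂[0,5,7] = [5,7] − [0,7] + [0,5].
As a 18×6 matrix over Z this has rank 6, with invariant factors (1,1,1,1,1,1).

From H_k ≅ ker(∂_k) / im(∂_{k+1}) we obtain:

  H_0: rank C_0 − rank ∂_1 = 10 − 9 = 1, and the invariant factors of ∂_1 are all 1, so H_0 = Z.
  H_1: rank ker ∂_1 − rank ∂_2 = (18 − 9) − 6 = 3, and the invariant factors of ∂_2 are all 1, so H_1 = Z^3.
  H_2: rank ker ∂_2 − rank ∂_3 = (6 − 6) − 0 = 0, and there is no ∂_3, so H_2 = 0.

H_0 ≅ Z,  H_1 ≅ Z^3,  H_2 = 0.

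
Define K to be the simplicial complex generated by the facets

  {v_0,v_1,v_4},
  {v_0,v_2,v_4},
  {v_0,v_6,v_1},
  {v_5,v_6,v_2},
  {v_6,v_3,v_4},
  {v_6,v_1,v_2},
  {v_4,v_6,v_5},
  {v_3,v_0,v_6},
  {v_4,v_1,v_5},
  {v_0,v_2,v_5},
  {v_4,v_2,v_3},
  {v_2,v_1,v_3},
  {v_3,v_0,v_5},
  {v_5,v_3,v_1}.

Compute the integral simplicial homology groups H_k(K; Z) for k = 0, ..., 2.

Take the total order v_0 < v_1 < v_2 < v_3 < v_4 < v_5 < v_6 on the vertex set. Then K (dimension 2) consists of the simplices:

  0-simplices (7): [v_0], [v_1], [v_2], [v_3], [v_4], [v_5], [v_6]
  1-simplices (21): (21 of them)
  2-simplices (14): (14 of them)

so the chain groups are C_0 ≅ Z^7, C_1 ≅ Z^21, C_2 ≅ Z^14.

The boundary map ∂_1: C_1 → C_0 sends each edge [p,q] (with p < q) to q − p.
The resulting 7×21 matrix has rank 6, and its Smith normal form has invariant factors (1,1,1,1,1,1).

Boundary ∂_2: C_2 → C_1 acts by ∂[p,q,r] = [q,r] − [p,r] + [p,q]. For instance
  ∂[v_3,v_4,v_6] = [v_4,v_6] − [v_3,v_6] + [v_3,v_4],
  ∂[v_1,v_2,v_6] = [v_2,v_6] − [v_1,v_6] + [v_1,v_2].
The 21×14 boundary matrix has rank 13 and Smith normal form diag(1,1,1,1,1,1,1,1,1,1,1,1,1).

Computing H_k = (kernel of ∂_k) / (image of ∂_{k+1}):

  H_0: rank C_0 − rank ∂_1 = 7 − 6 = 1, and the invariant factors of ∂_1 are all 1, so H_0 = Z.
  H_1: rank ker ∂_1 − rank ∂_2 = (21 − 6) − 13 = 2, and the invariant factors of ∂_2 are all 1, so H_1 = Z^2.
  H_2: rank ker ∂_2 − rank ∂_3 = (14 − 13) − 0 = 1, and there is no ∂_3, so H_2 = Z.

As a check, the Euler characteristic is 7 − 21 + 14 = 0, which agrees with 1 − 2 + 1 = 0.

H_0 = Z,  H_1 = Z^2,  H_2 = Z.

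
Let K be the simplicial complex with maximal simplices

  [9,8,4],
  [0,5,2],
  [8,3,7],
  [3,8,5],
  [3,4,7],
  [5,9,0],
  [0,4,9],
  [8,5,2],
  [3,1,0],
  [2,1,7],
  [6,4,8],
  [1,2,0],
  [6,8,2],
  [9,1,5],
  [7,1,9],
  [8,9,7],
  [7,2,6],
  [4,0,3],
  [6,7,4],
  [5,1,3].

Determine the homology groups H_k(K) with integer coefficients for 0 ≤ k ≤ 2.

Order the vertices as 0 < 1 < 2 < 3 < 4 < 5 < 6 < 7 < 8 < 9. Listing each simplex with vertices in this order, K has dimension 2 with simplices:

  0-simplices (10): [0], [1], [2], [3], [4], [5], [6], [7], [8], [9]
  1-simplices (30): (30 of them)
  2-simplices (20): (20 of them)

so the chain groups are C_0 ≅ Z^10, C_1 ≅ Z^30, C_2 ≅ Z^20.

The boundary map ∂_1: C_1 → C_0 is given by ∂[p,q] = [q] − [p]. For instance
  ∂[2,5] = [5] − [2].
As a 10×30 matrix over Z this has rank 9, with invariant factors (1,1,1,1,1,1,1,1,1).

The boundary map ∂_2: C_2 → C_1 maps a triangle to the signed sum of its edges. For instance
  ∂[4,6,7] = [6,7] − [4,7] + [4,6],
  ∂[1,5,9] = [5,9] − [1,9] + [1,5].
The 30×20 boundary matrix has rank 20 and Smith normal form diag(1,1,1,1,1,1,1,1,1,1,1,1,1,1,1,1,1,1,1,2).

Now H_k = ker ∂_k / im ∂_{k+1}, so:

  H_0: rank C_0 − rank ∂_1 = 10 − 9 = 1, and the invariant factors of ∂_1 are all 1, so H_0 = Z.
  H_1: rank ker ∂_1 − rank ∂_2 = (30 − 9) − 20 = 1, and ∂_2 has invariant factor 2 > 1, so H_1 = Z ⊕ Z/2.
  H_2: rank ker ∂_2 − rank ∂_3 = (20 − 20) − 0 = 0, and there is no ∂_3, so H_2 = 0.

As a check, the Euler characteristic is 10 − 30 + 20 = 0, which agrees with 1 − 1 + 0 = 0.

H_0 ≅ Z,  H_1 ≅ Z ⊕ Z/2,  H_2 = 0.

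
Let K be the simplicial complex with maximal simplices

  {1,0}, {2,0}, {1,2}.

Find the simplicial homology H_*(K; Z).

Take the total order 0 < 1 < 2 on the vertex set. Then K (dimension 1) consists of the simplices:

  0-simplices (3): [0], [1], [2]
  1-simplices (3): [0,1], [0,2], [1,2]

Hence C_0 ≅ Z^3, C_1 ≅ Z^3.

∂_1: C_1 → C_0 is given by ∂[p,q] = [q] − [p]. For instance
  ∂[0,2] = [2] − [0].
As a 3×3 matrix over Z this has rank 2, with invariant factors (1,1).

Now H_k = ker ∂_k / im ∂_{k+1}, so:

  H_0: rank C_0 − rank ∂_1 = 3 − 2 = 1, and the invariant factors of ∂_1 are all 1, so H_0 ≅ Z.
  H_1: rank ker ∂_1 − rank ∂_2 = (3 − 2) − 0 = 1, and there is no ∂_2, so H_1 ≅ Z.

As a check, the Euler characteristic is 3 − 3 = 0, which agrees with 1 − 1 = 0.

H_0 = Z,  H_1 = Z.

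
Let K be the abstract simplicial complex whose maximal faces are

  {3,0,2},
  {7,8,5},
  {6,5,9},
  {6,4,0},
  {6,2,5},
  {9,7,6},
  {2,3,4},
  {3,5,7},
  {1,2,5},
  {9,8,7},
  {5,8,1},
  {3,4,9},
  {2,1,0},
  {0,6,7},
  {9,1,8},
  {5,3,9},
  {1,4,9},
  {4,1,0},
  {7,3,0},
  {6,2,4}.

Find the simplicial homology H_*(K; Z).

H_0 ≅ Z,  H_1 ≅ Z ⊕ Z/2Z,  H_2 = 0.

Take the total order 0 < 1 < 2 < 3 < 4 < 5 < 6 < 7 < 8 < 9 on the vertex set. Then K (dimension 2) consists of the simplices:

  0-simplices (10): [0], [1], [2], [3], [4], [5], [6], [7], [8], [9]
  1-simplices (30): (30 of them)
  2-simplices (20): (20 of them)

giving chain groups C_0 ≅ Z^10, C_1 ≅ Z^30, C_2 ≅ Z^20.

Boundary ∂_1: C_1 → C_0 maps an edge to its endpoints' difference, ∂[p,q] = q − p. For instance
  ∂[2,4] = [4] − [2].
The 10×30 boundary matrix has rank 9 and Smith normal form diag(1,1,1,1,1,1,1,1,1).

The boundary map ∂_2: C_2 → C_1 acts by ∂[p,q,r] = [q,r] − [p,r] + [p,q]. For instance
  ∂[1,2,5] = [2,5] − [1,5] + [1,2],
  ∂[3,4,9] = [4,9] − [3,9] + [3,4].
As a 30×20 matrix over Z this has rank 20, with invariant factors (1,1,1,1,1,1,1,1,1,1,1,1,1,1,1,1,1,1,1,2).

Computing H_k = (kernel of ∂_k) / (image of ∂_{k+1}):

  H_0: rank C_0 − rank ∂_1 = 10 − 9 = 1, and the invariant factors of ∂_1 are all 1, so H_0 ≅ Z.
  H_1: rank ker ∂_1 − rank ∂_2 = (30 − 9) − 20 = 1, and ∂_2 has invariant factor 2 > 1, so H_1 ≅ Z ⊕ Z/2Z.
  H_2: rank ker ∂_2 − rank ∂_3 = (20 − 20) − 0 = 0, and there is no ∂_3, so H_2 ≅ 0.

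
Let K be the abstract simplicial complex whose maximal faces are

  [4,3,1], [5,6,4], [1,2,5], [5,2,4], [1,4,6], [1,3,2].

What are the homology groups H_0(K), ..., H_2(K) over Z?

Fix the vertex order 1 < 2 < 3 < 4 < 5 < 6 and write every simplex with vertices in increasing order. Then dim K = 2 and the simplices of K are:

  0-simplices (6): [1], [2], [3], [4], [5], [6]
  1-simplices (12): [1,2], [1,3], [1,4], [1,5], [1,6], [2,3], [2,4], [2,5], [3,4], [4,5], [4,6], [5,6]
  2-simplices (6): [1,2,3], [1,2,5], [1,3,4], [1,4,6], [2,4,5], [4,5,6]

so the chain groups are C_0 ≅ Z^6, C_1 ≅ Z^12, C_2 ≅ Z^6.

Boundary ∂_1: C_1 → C_0 sends each edge [p,q] (with p < q) to q − p. For instance
  ∂[2,5] = [5] − [2].
The resulting 6×12 matrix has rank 5, and its Smith normal form has invariant factors (1,1,1,1,1).

Boundary ∂_2: C_2 → C_1 acts by ∂[p,q,r] = [q,r] − [p,r] + [p,q]. For instance
  ∂[1,2,5] = [2,5] − [1,5] + [1,2],
  ∂[1,4,6] = [4,6] − [1,6] + [1,4].
This gives a 12×6 integer matrix of rank 6; reducing to Smith normal form yields diagonal entries (1,1,1,1,1,1).

Reading off H_k = ker ∂_k / im ∂_{k+1}:

  H_0: rank C_0 − rank ∂_1 = 6 − 5 = 1, and the invariant factors of ∂_1 are all 1, so H_0 = Z.
  H_1: rank ker ∂_1 − rank ∂_2 = (12 − 5) − 6 = 1, and the invariant factors of ∂_2 are all 1, so H_1 = Z.
  H_2: rank ker ∂_2 − rank ∂_3 = (6 − 6) − 0 = 0, and there is no ∂_3, so H_2 = 0.

As a check, the Euler characteristic is 6 − 12 + 6 = 0, which agrees with 1 − 1 + 0 = 0.
(K is a triangulation of the cylinder S^1 x I.)

H_0 = Z,  H_1 = Z,  H_2 = 0.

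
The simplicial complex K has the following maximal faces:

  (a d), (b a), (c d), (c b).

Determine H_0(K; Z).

H_0 ≅ Z.

Fix the vertex order a < b < c < d and write every simplex with vertices in increasing order. Then dim K = 1 and the simplices of K are:

  0-simplices (4): a, b, c, d
  1-simplices (4): ab, ad, bc, cd

giving chain groups C_0 ≅ Z^4, C_1 ≅ Z^4.

The boundary map ∂_1: C_1 → C_0 sends each edge [p,q] (with p < q) to q − p. For instance
  ∂ab = b − a.
The resulting 4×4 matrix has rank 3, and its Smith normal form has invariant factors (1,1,1).

From H_k ≅ ker(∂_k) / im(∂_{k+1}) we obtain:

  H_0: rank C_0 − rank ∂_1 = 4 − 3 = 1, and the invariant factors of ∂_1 are all 1, so H_0 ≅ Z.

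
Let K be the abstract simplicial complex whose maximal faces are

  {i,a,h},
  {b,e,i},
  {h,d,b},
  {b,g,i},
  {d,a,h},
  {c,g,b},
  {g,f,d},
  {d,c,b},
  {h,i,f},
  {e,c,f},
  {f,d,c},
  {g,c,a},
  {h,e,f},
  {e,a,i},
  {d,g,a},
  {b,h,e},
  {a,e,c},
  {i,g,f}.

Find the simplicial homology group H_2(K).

H_2 = 0.

Fix the vertex order a < b < c < d < e < f < g < h < i and write every simplex with vertices in increasing order. Then dim K = 2 and the simplices of K are:

  0-simplices (9): a, b, c, d, e, f, g, h, i
  1-simplices (27): ac, ad, ae, ag, ah, ai, bc, bd, be, bg, bh, bi, cd, ce, cf, cg, df, dg, dh, ef, eh, ei, fg, fh, fi, gi, hi
  2-simplices (18): ace, acg, adg, adh, aei, ahi, bcd, bcg, bdh, beh, bei, bgi, cdf, cef, dfg, efh, fgi, fhi

Hence C_0 ≅ Z^9, C_1 ≅ Z^27, C_2 ≅ Z^18.

Boundary ∂_1: C_1 → C_0 sends each edge [p,q] (with p < q) to q − p. For instance
  ∂ac = c − a.
As a 9×27 matrix over Z this has rank 8, with invariant factors (1,1,1,1,1,1,1,1).

∂_2: C_2 → C_1 maps a triangle to the signed sum of its edges. For instance
  ∂adh = dh − ah + ad,
  ∂fgi = gi − fi + fg.
The resulting 27×18 matrix has rank 18, and its Smith normal form has invariant factors (1,1,1,1,1,1,1,1,1,1,1,1,1,1,1,1,1,2).

Now H_k = ker ∂_k / im ∂_{k+1}, so:

  H_2: rank ker ∂_2 − rank ∂_3 = (18 − 18) − 0 = 0, and there is no ∂_3, so H_2 = 0.

(K is a triangulation of the Klein bottle.)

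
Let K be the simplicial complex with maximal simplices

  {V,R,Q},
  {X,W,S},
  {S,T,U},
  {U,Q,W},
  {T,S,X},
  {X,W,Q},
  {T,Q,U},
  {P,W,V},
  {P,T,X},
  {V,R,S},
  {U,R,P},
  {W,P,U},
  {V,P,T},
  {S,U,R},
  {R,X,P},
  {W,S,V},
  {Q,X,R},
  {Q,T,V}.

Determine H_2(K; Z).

K has 9 vertices, 27 edges, 18 triangles.
rank ∂_2 = 17, rank ∂_3 = 0 ⇒ b_2 = 18 − 17 − 0 = 1. So H_2 = Z.

H_2 = Z.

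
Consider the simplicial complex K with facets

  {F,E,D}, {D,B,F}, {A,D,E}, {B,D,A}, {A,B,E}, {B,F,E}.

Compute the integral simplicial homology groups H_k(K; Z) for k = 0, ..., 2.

We work with the vertex ordering A < B < D < E < F. The simplices of K, each written with vertices in increasing order, are:

  0-simplices (5): A, B, D, E, F
  1-simplices (9): AB, AD, AE, BD, BE, BF, DE, DF, EF
  2-simplices (6): ABD, ABE, ADE, BDF, BEF, DEF

Hence C_0 ≅ Z^5, C_1 ≅ Z^9, C_2 ≅ Z^6.

The boundary map ∂_1: C_1 → C_0 is given by ∂[p,q] = [q] − [p]. For instance
  ∂AD = D − A.
This gives a 5×9 integer matrix of rank 4; reducing to Smith normal form yields diagonal entries (1,1,1,1).

Boundary ∂_2: C_2 → C_1 sends each 2-simplex [p,q,r] to [q,r] − [p,r] + [p,q]. For instance
  ∂DEF = EF − DF + DE,
  ∂ABE = BE − AE + AB.
As a 9×6 matrix over Z this has rank 5, with invariant factors (1,1,1,1,1).

Reading off H_k = ker ∂_k / im ∂_{k+1}:

  H_0: rank C_0 − rank ∂_1 = 5 − 4 = 1, and the invariant factors of ∂_1 are all 1, so H_0 = Z.
  H_1: rank ker ∂_1 − rank ∂_2 = (9 − 4) − 5 = 0, and the invariant factors of ∂_2 are all 1, so H_1 = 0.
  H_2: rank ker ∂_2 − rank ∂_3 = (6 − 5) − 0 = 1, and there is no ∂_3, so H_2 = Z.

As a check, the Euler characteristic is 5 − 9 + 6 = 2, which agrees with 1 − 0 + 1 = 2.

H_0 ≅ Z,  H_1 = 0,  H_2 ≅ Z.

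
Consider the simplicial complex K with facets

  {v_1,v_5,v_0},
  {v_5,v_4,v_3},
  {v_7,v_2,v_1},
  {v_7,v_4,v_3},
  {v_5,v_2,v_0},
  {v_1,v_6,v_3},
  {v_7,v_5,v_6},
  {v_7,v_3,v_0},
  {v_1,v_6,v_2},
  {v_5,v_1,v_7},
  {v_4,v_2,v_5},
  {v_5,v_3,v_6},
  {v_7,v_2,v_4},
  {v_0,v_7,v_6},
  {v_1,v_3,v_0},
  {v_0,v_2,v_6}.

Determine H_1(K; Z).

H_1 ≅ Z^2.

K has 8 vertices, 24 edges, 16 triangles.
rank ∂_1 = 7, rank ∂_2 = 15 ⇒ b_1 = 24 − 7 − 15 = 2; all invariant factors of ∂_2 are 1 so no torsion. So H_1 = Z^2.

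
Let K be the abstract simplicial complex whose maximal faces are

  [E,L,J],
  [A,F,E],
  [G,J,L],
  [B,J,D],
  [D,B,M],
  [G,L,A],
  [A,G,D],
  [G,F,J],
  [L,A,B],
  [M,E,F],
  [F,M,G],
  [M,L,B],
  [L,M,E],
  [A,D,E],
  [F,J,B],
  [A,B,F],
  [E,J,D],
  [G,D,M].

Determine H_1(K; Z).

Take the total order A < B < D < E < F < G < J < L < M on the vertex set. Then K (dimension 2) consists of the simplices:

  0-simplices (9): A, B, D, E, F, G, J, L, M
  1-simplices (27): AB, AD, AE, AF, AG, AL, BD, BF, BJ, BL, BM, DE, DG, DJ, DM, EF, EJ, EL, EM, FG, FJ, FM, GJ, GL, GM, JL, LM
  2-simplices (18): ABF, ABL, ADE, ADG, AEF, AGL, BDJ, BDM, BFJ, BLM, DEJ, DGM, EFM, EJL, ELM, FGJ, FGM, GJL

so the chain groups are C_0 ≅ Z^9, C_1 ≅ Z^27, C_2 ≅ Z^18.

∂_1: C_1 → C_0 sends each edge [p,q] (with p < q) to q − p. For instance
  ∂AD = D − A.
The resulting 9×27 matrix has rank 8, and its Smith normal form has invariant factors (1,1,1,1,1,1,1,1).

∂_2: C_2 → C_1 acts by ∂[p,q,r] = [q,r] − [p,r] + [p,q]. For instance
  ∂FGM = GM − FM + FG,
  ∂GJL = JL − GL + GJ.
As a 27×18 matrix over Z this has rank 17, with invariant factors (1,1,1,1,1,1,1,1,1,1,1,1,1,1,1,1,1).

From H_k ≅ ker(∂_k) / im(∂_{k+1}) we obtain:

  H_1: rank ker ∂_1 − rank ∂_2 = (27 − 8) − 17 = 2, and the invariant factors of ∂_2 are all 1, so H_1 = Z^2.

(K is a triangulation of the torus T^2.)

H_1 = Z^2.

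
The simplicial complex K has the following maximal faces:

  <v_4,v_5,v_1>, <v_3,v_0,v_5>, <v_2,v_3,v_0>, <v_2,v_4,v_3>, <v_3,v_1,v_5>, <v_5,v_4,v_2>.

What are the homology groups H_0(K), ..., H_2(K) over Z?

We work with the vertex ordering v_0 < v_1 < v_2 < v_3 < v_4 < v_5. The simplices of K, each written with vertices in increasing order, are:

  0-simplices (6): [v_0], [v_1], [v_2], [v_3], [v_4], [v_5]
  1-simplices (12): [v_0,v_2], [v_0,v_3], [v_0,v_5], [v_1,v_3], [v_1,v_4], [v_1,v_5], [v_2,v_3], [v_2,v_4], [v_2,v_5], [v_3,v_4], [v_3,v_5], [v_4,v_5]
  2-simplices (6): [v_0,v_2,v_3], [v_0,v_3,v_5], [v_1,v_3,v_5], [v_1,v_4,v_5], [v_2,v_3,v_4], [v_2,v_4,v_5]

Hence C_0 ≅ Z^6, C_1 ≅ Z^12, C_2 ≅ Z^6.

The boundary map ∂_1: C_1 → C_0 is given by ∂[p,q] = [q] − [p]. For instance
  ∂[v_2,v_4] = [v_4] − [v_2].
As a 6×12 matrix over Z this has rank 5, with invariant factors (1,1,1,1,1).

The boundary map ∂_2: C_2 → C_1 maps a triangle to the signed sum of its edges. For instance
  ∂[v_2,v_3,v_4] = [v_3,v_4] − [v_2,v_4] + [v_2,v_3],
  ∂[v_2,v_4,v_5] = [v_4,v_5] − [v_2,v_5] + [v_2,v_4].
The 12×6 boundary matrix has rank 6 and Smith normal form diag(1,1,1,1,1,1).

Reading off H_k = ker ∂_k / im ∂_{k+1}:

  H_0: rank C_0 − rank ∂_1 = 6 − 5 = 1, and the invariant factors of ∂_1 are all 1, so H_0 ≅ Z.
  H_1: rank ker ∂_1 − rank ∂_2 = (12 − 5) − 6 = 1, and the invariant factors of ∂_2 are all 1, so H_1 ≅ Z.
  H_2: rank ker ∂_2 − rank ∂_3 = (6 − 6) − 0 = 0, and there is no ∂_3, so H_2 ≅ 0.

H_0 ≅ Z,  H_1 ≅ Z,  H_2 = 0.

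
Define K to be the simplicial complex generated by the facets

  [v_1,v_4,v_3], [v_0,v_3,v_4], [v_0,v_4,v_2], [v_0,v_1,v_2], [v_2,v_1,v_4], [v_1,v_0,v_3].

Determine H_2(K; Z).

Fix the vertex order v_0 < v_1 < v_2 < v_3 < v_4 and write every simplex with vertices in increasing order. Then dim K = 2 and the simplices of K are:

  0-simplices (5): [v_0], [v_1], [v_2], [v_3], [v_4]
  1-simplices (9): [v_0,v_1], [v_0,v_2], [v_0,v_3], [v_0,v_4], [v_1,v_2], [v_1,v_3], [v_1,v_4], [v_2,v_4], [v_3,v_4]
  2-simplices (6): [v_0,v_1,v_2], [v_0,v_1,v_3], [v_0,v_2,v_4], [v_0,v_3,v_4], [v_1,v_2,v_4], [v_1,v_3,v_4]

giving chain groups C_0 ≅ Z^5, C_1 ≅ Z^9, C_2 ≅ Z^6.

The boundary map ∂_1: C_1 → C_0 maps an edge to its endpoints' difference, ∂[p,q] = q − p.
The resulting 5×9 matrix has rank 4, and its Smith normal form has invariant factors (1,1,1,1).

∂_2: C_2 → C_1 acts by ∂[p,q,r] = [q,r] − [p,r] + [p,q]. For instance
  ∂[v_0,v_1,v_3] = [v_1,v_3] − [v_0,v_3] + [v_0,v_1],
  ∂[v_1,v_3,v_4] = [v_3,v_4] − [v_1,v_4] + [v_1,v_3].
The resulting 9×6 matrix has rank 5, and its Smith normal form has invariant factors (1,1,1,1,1).

Computing H_k = (kernel of ∂_k) / (image of ∂_{k+1}):

  H_2: rank ker ∂_2 − rank ∂_3 = (6 − 5) − 0 = 1, and there is no ∂_3, so H_2 = Z.

H_2 ≅ Z.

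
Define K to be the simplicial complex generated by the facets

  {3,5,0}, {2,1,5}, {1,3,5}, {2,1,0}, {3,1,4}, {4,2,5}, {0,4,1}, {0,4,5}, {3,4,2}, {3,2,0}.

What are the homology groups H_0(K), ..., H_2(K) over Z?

Take the total order 0 < 1 < 2 < 3 < 4 < 5 on the vertex set. Then K (dimension 2) consists of the simplices:

  0-simplices (6): [0], [1], [2], [3], [4], [5]
  1-simplices (15): [0,1], [0,2], [0,3], [0,4], [0,5], [1,2], [1,3], [1,4], [1,5], [2,3], [2,4], [2,5], [3,4], [3,5], [4,5]
  2-simplices (10): [0,1,2], [0,1,4], [0,2,3], [0,3,5], [0,4,5], [1,2,5], [1,3,4], [1,3,5], [2,3,4], [2,4,5]

Hence C_0 ≅ Z^6, C_1 ≅ Z^15, C_2 ≅ Z^10.

Boundary ∂_1: C_1 → C_0 is given by ∂[p,q] = [q] − [p]. For instance
  ∂[0,4] = [4] − [0].
As a 6×15 matrix over Z this has rank 5, with invariant factors (1,1,1,1,1).

The boundary map ∂_2: C_2 → C_1 sends each 2-simplex [p,q,r] to [q,r] − [p,r] + [p,q]. For instance
  ∂[1,2,5] = [2,5] − [1,5] + [1,2],
  ∂[0,3,5] = [3,5] − [0,5] + [0,3].
The resulting 15×10 matrix has rank 10, and its Smith normal form has invariant factors (1,1,1,1,1,1,1,1,1,2).

Computing H_k = (kernel of ∂_k) / (image of ∂_{k+1}):

  H_0: rank C_0 − rank ∂_1 = 6 − 5 = 1, and the invariant factors of ∂_1 are all 1, so H_0 ≅ Z.
  H_1: rank ker ∂_1 − rank ∂_2 = (15 − 5) − 10 = 0, and ∂_2 has invariant factor 2 > 1, so H_1 ≅ Z/2.
  H_2: rank ker ∂_2 − rank ∂_3 = (10 − 10) − 0 = 0, and there is no ∂_3, so H_2 ≅ 0.

(K is a triangulation of the real projective plane RP^2.)

H_0 ≅ Z,  H_1 ≅ Z/2,  H_2 = 0.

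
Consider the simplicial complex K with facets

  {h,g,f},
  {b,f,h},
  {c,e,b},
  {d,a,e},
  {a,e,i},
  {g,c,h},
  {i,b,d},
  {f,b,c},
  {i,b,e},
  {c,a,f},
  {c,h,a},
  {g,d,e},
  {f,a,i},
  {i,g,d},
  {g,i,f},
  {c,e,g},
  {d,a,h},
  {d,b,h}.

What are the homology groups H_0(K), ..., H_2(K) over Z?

Fix the vertex order a < b < c < d < e < f < g < h < i and write every simplex with vertices in increasing order. Then dim K = 2 and the simplices of K are:

  0-simplices (9): a, b, c, d, e, f, g, h, i
  1-simplices (27): ac, ad, ae, af, ah, ai, bc, bd, be, bf, bh, bi, ce, cf, cg, ch, de, dg, dh, di, eg, ei, fg, fh, fi, gh, gi
  2-simplices (18): acf, ach, ade, adh, aei, afi, bce, bcf, bdh, bdi, bei, bfh, ceg, cgh, deg, dgi, fgh, fgi

giving chain groups C_0 ≅ Z^9, C_1 ≅ Z^27, C_2 ≅ Z^18.

The boundary map ∂_1: C_1 → C_0 is given by ∂[p,q] = [q] − [p]. For instance
  ∂ah = h − a.
As a 9×27 matrix over Z this has rank 8, with invariant factors (1,1,1,1,1,1,1,1).

Boundary ∂_2: C_2 → C_1 maps a triangle to the signed sum of its edges. For instance
  ∂bfh = fh − bh + bf,
  ∂fgi = gi − fi + fg.
This gives a 27×18 integer matrix of rank 18; reducing to Smith normal form yields diagonal entries (1,1,1,1,1,1,1,1,1,1,1,1,1,1,1,1,1,2).

Now H_k = ker ∂_k / im ∂_{k+1}, so:

  H_0: rank C_0 − rank ∂_1 = 9 − 8 = 1, and the invariant factors of ∂_1 are all 1, so H_0 ≅ Z.
  H_1: rank ker ∂_1 − rank ∂_2 = (27 − 8) − 18 = 1, and ∂_2 has invariant factor 2 > 1, so H_1 ≅ Z × Z/2.
  H_2: rank ker ∂_2 − rank ∂_3 = (18 − 18) − 0 = 0, and there is no ∂_3, so H_2 ≅ 0.

As a check, the Euler characteristic is 9 − 27 + 18 = 0, which agrees with 1 − 1 + 0 = 0.
(K is a triangulation of the Klein bottle.)

H_0 ≅ Z,  H_1 ≅ Z × Z/2,  H_2 = 0.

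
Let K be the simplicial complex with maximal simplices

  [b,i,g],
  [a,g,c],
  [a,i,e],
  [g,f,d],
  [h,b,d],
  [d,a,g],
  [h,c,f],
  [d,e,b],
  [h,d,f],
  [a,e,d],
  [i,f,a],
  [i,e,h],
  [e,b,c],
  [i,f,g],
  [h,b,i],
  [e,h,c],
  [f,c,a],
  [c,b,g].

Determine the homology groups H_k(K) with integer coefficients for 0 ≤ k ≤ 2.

H_0 = Z,  H_1 = Z ⊕ Z/2Z,  H_2 = 0.

We work with the vertex ordering a < b < c < d < e < f < g < h < i. The simplices of K, each written with vertices in increasing order, are:

  0-simplices (9): a, b, c, d, e, f, g, h, i
  1-simplices (27): ac, ad, ae, af, ag, ai, bc, bd, be, bg, bh, bi, ce, cf, cg, ch, de, df, dg, dh, eh, ei, fg, fh, fi, gi, hi
  2-simplices (18): acf, acg, ade, adg, aei, afi, bce, bcg, bde, bdh, bgi, bhi, ceh, cfh, dfg, dfh, ehi, fgi

giving chain groups C_0 ≅ Z^9, C_1 ≅ Z^27, C_2 ≅ Z^18.

The boundary map ∂_1: C_1 → C_0 is given by ∂[p,q] = [q] − [p]. For instance
  ∂bi = i − b.
The 9×27 boundary matrix has rank 8 and Smith normal form diag(1,1,1,1,1,1,1,1).

∂_2: C_2 → C_1 sends each 2-simplex [p,q,r] to [q,r] − [p,r] + [p,q]. For instance
  ∂fgi = gi − fi + fg,
  ∂ceh = eh − ch + ce.
The resulting 27×18 matrix has rank 18, and its Smith normal form has invariant factors (1,1,1,1,1,1,1,1,1,1,1,1,1,1,1,1,1,2).

Reading off H_k = ker ∂_k / im ∂_{k+1}:

  H_0: rank C_0 − rank ∂_1 = 9 − 8 = 1, and the invariant factors of ∂_1 are all 1, so H_0 = Z.
  H_1: rank ker ∂_1 − rank ∂_2 = (27 − 8) − 18 = 1, and ∂_2 has invariant factor 2 > 1, so H_1 = Z ⊕ Z/2Z.
  H_2: rank ker ∂_2 − rank ∂_3 = (18 − 18) − 0 = 0, and there is no ∂_3, so H_2 = 0.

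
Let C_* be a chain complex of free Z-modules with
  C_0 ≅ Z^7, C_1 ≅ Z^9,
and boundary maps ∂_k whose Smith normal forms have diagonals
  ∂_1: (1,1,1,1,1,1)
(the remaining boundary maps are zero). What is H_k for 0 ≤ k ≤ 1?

H_0: b_0 = 7 − 0 − 6 = 1; torsion from ∂_1 factors > 1: none. So H_0 ≅ Z.
H_1: b_1 = 9 − 6 − 0 = 3; torsion from ∂_2 factors > 1: none. So H_1 ≅ Z^3.

H_0 ≅ Z,  H_1 ≅ Z^3.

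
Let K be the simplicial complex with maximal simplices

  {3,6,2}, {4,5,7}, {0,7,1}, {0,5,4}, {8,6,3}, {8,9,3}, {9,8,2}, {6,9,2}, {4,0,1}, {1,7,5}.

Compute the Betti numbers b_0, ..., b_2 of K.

b_0 = 2, b_1 = 2, b_2 = 0.

We work with the vertex ordering 0 < 1 < 2 < 3 < 4 < 5 < 6 < 7 < 8 < 9. The simplices of K, each written with vertices in increasing order, are:

  0-simplices (10): [0], [1], [2], [3], [4], [5], [6], [7], [8], [9]
  1-simplices (20): [0,1], [0,4], [0,5], [0,7], [1,4], [1,5], [1,7], [2,3], [2,6], [2,8], [2,9], [3,6], [3,8], [3,9], [4,5], [4,7], [5,7], [6,8], [6,9], [8,9]
  2-simplices (10): [0,1,4], [0,1,7], [0,4,5], [1,5,7], [2,3,6], [2,6,9], [2,8,9], [3,6,8], [3,8,9], [4,5,7]

giving chain groups C_0 ≅ Z^10, C_1 ≅ Z^20, C_2 ≅ Z^10.

Boundary ∂_1: C_1 → C_0 is given by ∂[p,q] = [q] − [p].
This gives a 10×20 integer matrix of rank 8; reducing to Smith normal form yields diagonal entries (1,1,1,1,1,1,1,1).

The boundary map ∂_2: C_2 → C_1 sends each 2-simplex [p,q,r] to [q,r] − [p,r] + [p,q]. For instance
  ∂[3,8,9] = [8,9] − [3,9] + [3,8],
  ∂[1,5,7] = [5,7] − [1,7] + [1,5].
This gives a 20×10 integer matrix of rank 10; reducing to Smith normal form yields diagonal entries (1,1,1,1,1,1,1,1,1,1).

From H_k ≅ ker(∂_k) / im(∂_{k+1}) we obtain:

  H_0: rank C_0 − rank ∂_1 = 10 − 8 = 2, and the invariant factors of ∂_1 are all 1, so H_0 ≅ Z^2.
  H_1: rank ker ∂_1 − rank ∂_2 = (20 − 8) − 10 = 2, and the invariant factors of ∂_2 are all 1, so H_1 ≅ Z^2.
  H_2: rank ker ∂_2 − rank ∂_3 = (10 − 10) − 0 = 0, and there is no ∂_3, so H_2 ≅ 0.

(K is a triangulation of the disjoint union of the Möbius band and the Möbius band.)

Hence the Betti numbers are b_0 = 2, b_1 = 2, b_2 = 0.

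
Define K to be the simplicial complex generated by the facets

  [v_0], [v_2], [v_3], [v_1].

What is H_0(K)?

Fix the vertex order v_0 < v_1 < v_2 < v_3 and write every simplex with vertices in increasing order. Then dim K = 0 and the simplices of K are:

  0-simplices (4): [v_0], [v_1], [v_2], [v_3]

Hence C_0 ≅ Z^4.

Computing H_k = (kernel of ∂_k) / (image of ∂_{k+1}):

  H_0: rank C_0 − rank ∂_1 = 4 − 0 = 4, and there is no ∂_1, so H_0 ≅ Z^4.

H_0 = Z^4.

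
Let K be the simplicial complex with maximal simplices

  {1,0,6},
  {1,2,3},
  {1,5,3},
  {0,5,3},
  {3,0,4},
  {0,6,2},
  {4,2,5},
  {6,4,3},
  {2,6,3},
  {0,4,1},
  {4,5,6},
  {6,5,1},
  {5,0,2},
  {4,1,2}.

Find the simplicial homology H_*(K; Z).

H_0 = Z,  H_1 = Z^2,  H_2 = Z.

Order the vertices as 0 < 1 < 2 < 3 < 4 < 5 < 6. Listing each simplex with vertices in this order, K has dimension 2 with simplices:

  0-simplices (7): [0], [1], [2], [3], [4], [5], [6]
  1-simplices (21): [0,1], [0,2], [0,3], [0,4], [0,5], [0,6], [1,2], [1,3], [1,4], [1,5], [1,6], [2,3], [2,4], [2,5], [2,6], [3,4], [3,5], [3,6], [4,5], [4,6], [5,6]
  2-simplices (14): [0,1,4], [0,1,6], [0,2,5], [0,2,6], [0,3,4], [0,3,5], [1,2,3], [1,2,4], [1,3,5], [1,5,6], [2,3,6], [2,4,5], [3,4,6], [4,5,6]

giving chain groups C_0 ≅ Z^7, C_1 ≅ Z^21, C_2 ≅ Z^14.

∂_1: C_1 → C_0 sends each edge [p,q] (with p < q) to q − p. For instance
  ∂[0,2] = [2] − [0].
As a 7×21 matrix over Z this has rank 6, with invariant factors (1,1,1,1,1,1).

Boundary ∂_2: C_2 → C_1 maps a triangle to the signed sum of its edges. For instance
  ∂[1,5,6] = [5,6] − [1,6] + [1,5],
  ∂[2,3,6] = [3,6] − [2,6] + [2,3].
As a 21×14 matrix over Z this has rank 13, with invariant factors (1,1,1,1,1,1,1,1,1,1,1,1,1).

From H_k ≅ ker(∂_k) / im(∂_{k+1}) we obtain:

  H_0: rank C_0 − rank ∂_1 = 7 − 6 = 1, and the invariant factors of ∂_1 are all 1, so H_0 = Z.
  H_1: rank ker ∂_1 − rank ∂_2 = (21 − 6) − 13 = 2, and the invariant factors of ∂_2 are all 1, so H_1 = Z^2.
  H_2: rank ker ∂_2 − rank ∂_3 = (14 − 13) − 0 = 1, and there is no ∂_3, so H_2 = Z.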